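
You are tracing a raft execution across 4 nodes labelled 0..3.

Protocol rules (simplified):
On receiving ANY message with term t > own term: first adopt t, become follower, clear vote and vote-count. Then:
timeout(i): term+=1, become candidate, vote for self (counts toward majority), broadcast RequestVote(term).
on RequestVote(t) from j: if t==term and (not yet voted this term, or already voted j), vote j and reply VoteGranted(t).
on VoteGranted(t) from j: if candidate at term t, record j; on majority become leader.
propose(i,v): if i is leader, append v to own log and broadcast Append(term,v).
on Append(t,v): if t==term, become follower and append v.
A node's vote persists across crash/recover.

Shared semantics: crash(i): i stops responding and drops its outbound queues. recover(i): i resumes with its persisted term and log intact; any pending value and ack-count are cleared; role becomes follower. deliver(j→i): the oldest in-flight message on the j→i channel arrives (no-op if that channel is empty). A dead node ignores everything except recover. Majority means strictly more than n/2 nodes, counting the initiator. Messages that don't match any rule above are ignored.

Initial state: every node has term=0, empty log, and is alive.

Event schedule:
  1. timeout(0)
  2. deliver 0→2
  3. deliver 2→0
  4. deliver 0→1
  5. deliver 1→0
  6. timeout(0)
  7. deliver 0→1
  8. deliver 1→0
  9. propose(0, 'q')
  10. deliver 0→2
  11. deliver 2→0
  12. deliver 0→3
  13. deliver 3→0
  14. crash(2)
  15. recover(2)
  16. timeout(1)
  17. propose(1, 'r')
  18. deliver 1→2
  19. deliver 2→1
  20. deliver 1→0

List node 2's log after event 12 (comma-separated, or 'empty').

after 1 — timeout(0): n0:cand/t1/[-]
after 2 — deliver 0→2: n2:foll/t1/[-]
after 3 — deliver 2→0: ·
after 4 — deliver 0→1: n1:foll/t1/[-]
after 5 — deliver 1→0: n0:lead/t1/[-]
after 6 — timeout(0): n0:cand/t2/[-]
after 7 — deliver 0→1: n1:foll/t2/[-]
after 8 — deliver 1→0: ·
after 9 — propose(0,'q'): ·
after 10 — deliver 0→2: n2:foll/t2/[-]
after 11 — deliver 2→0: n0:lead/t2/[-]
after 12 — deliver 0→3: n3:foll/t1/[-]

empty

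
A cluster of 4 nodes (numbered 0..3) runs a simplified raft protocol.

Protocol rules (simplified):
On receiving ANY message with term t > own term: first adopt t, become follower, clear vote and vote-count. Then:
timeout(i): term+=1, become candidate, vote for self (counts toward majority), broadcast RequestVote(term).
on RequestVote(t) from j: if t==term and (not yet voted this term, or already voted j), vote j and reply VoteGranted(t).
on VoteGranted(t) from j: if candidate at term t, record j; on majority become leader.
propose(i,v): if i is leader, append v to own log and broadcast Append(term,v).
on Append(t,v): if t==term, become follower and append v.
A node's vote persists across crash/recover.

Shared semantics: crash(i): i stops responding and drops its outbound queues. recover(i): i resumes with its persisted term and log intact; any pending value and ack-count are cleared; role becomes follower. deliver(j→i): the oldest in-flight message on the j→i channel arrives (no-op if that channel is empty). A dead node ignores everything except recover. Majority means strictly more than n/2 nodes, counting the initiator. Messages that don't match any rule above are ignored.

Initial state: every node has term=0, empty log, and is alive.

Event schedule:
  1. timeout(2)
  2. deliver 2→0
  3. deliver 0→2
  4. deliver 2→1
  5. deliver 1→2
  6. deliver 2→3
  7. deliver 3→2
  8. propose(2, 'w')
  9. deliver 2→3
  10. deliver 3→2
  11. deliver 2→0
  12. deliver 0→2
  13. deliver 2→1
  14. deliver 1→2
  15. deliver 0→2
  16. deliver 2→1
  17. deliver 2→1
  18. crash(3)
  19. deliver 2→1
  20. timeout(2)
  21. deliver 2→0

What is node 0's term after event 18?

after 1 — timeout(2): n2:cand/t1/[-]
after 2 — deliver 2→0: n0:foll/t1/[-]
after 3 — deliver 0→2: ·
after 4 — deliver 2→1: n1:foll/t1/[-]
after 5 — deliver 1→2: n2:lead/t1/[-]
after 6 — deliver 2→3: n3:foll/t1/[-]
after 7 — deliver 3→2: ·
after 8 — propose(2,'w'): n2:lead/t1/[w]
after 9 — deliver 2→3: n3:foll/t1/[w]
after 10 — deliver 3→2: ·
after 11 — deliver 2→0: n0:foll/t1/[w]
after 12 — deliver 0→2: ·
after 13 — deliver 2→1: n1:foll/t1/[w]
after 14 — deliver 1→2: ·
after 15 — deliver 0→2: ·
after 16 — deliver 2→1: ·
after 17 — deliver 2→1: ·
after 18 — crash(3): n3:✗foll/t1/[w]

1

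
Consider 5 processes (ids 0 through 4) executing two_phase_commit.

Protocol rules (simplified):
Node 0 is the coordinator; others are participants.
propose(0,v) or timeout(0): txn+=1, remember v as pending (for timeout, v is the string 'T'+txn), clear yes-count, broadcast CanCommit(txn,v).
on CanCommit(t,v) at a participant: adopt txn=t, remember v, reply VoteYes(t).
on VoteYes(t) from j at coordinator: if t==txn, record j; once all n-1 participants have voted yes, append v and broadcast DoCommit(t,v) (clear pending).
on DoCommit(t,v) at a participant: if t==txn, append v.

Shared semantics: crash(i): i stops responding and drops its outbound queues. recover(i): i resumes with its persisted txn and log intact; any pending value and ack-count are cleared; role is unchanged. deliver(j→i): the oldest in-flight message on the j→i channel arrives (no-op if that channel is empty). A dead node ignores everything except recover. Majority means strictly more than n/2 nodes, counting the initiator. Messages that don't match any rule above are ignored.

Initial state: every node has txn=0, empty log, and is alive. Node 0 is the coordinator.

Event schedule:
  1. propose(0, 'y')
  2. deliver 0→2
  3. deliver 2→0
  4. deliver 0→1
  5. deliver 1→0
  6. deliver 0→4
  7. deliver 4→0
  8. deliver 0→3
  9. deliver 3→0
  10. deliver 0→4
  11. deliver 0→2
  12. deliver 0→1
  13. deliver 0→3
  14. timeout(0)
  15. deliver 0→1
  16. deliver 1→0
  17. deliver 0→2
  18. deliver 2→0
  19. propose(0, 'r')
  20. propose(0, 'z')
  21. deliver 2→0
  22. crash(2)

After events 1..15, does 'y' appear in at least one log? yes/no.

yes

after 1 — propose(0,'y'): n0:coor/t1/[-]
after 2 — deliver 0→2: n2:part/t1/[-]
after 3 — deliver 2→0: ·
after 4 — deliver 0→1: n1:part/t1/[-]
after 5 — deliver 1→0: ·
after 6 — deliver 0→4: n4:part/t1/[-]
after 7 — deliver 4→0: ·
after 8 — deliver 0→3: n3:part/t1/[-]
after 9 — deliver 3→0: n0:coor/t1/[y]
after 10 — deliver 0→4: n4:part/t1/[y]
after 11 — deliver 0→2: n2:part/t1/[y]
after 12 — deliver 0→1: n1:part/t1/[y]
after 13 — deliver 0→3: n3:part/t1/[y]
after 14 — timeout(0): n0:coor/t2/[y]
after 15 — deliver 0→1: n1:part/t2/[y]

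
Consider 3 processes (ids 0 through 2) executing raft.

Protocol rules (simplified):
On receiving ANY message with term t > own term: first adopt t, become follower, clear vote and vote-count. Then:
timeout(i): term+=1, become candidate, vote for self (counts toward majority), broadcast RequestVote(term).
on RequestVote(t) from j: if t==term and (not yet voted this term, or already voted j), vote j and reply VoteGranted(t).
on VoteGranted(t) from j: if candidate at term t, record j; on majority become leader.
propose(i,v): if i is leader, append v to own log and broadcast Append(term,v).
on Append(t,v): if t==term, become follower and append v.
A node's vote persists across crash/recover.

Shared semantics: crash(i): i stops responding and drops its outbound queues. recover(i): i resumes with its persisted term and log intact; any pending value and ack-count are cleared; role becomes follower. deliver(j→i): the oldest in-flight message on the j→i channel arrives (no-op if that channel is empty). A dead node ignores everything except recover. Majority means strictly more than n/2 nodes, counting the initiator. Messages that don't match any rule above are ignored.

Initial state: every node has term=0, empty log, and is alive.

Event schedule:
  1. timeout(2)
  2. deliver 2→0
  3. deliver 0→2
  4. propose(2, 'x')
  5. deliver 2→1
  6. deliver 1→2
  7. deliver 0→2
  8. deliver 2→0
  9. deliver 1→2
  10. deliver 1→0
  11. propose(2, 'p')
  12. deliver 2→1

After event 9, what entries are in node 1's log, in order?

empty

[1] timeout(2) → N2(cand t1 [-])
[2] deliver 2→0 → N0(foll t1 [-])
[3] deliver 0→2 → N2(lead t1 [-])
[4] propose(2,'x') → N2(lead t1 [x])
[5] deliver 2→1 → N1(foll t1 [-])
[6] deliver 1→2 → ∅
[7] deliver 0→2 → ∅
[8] deliver 2→0 → N0(foll t1 [x])
[9] deliver 1→2 → ∅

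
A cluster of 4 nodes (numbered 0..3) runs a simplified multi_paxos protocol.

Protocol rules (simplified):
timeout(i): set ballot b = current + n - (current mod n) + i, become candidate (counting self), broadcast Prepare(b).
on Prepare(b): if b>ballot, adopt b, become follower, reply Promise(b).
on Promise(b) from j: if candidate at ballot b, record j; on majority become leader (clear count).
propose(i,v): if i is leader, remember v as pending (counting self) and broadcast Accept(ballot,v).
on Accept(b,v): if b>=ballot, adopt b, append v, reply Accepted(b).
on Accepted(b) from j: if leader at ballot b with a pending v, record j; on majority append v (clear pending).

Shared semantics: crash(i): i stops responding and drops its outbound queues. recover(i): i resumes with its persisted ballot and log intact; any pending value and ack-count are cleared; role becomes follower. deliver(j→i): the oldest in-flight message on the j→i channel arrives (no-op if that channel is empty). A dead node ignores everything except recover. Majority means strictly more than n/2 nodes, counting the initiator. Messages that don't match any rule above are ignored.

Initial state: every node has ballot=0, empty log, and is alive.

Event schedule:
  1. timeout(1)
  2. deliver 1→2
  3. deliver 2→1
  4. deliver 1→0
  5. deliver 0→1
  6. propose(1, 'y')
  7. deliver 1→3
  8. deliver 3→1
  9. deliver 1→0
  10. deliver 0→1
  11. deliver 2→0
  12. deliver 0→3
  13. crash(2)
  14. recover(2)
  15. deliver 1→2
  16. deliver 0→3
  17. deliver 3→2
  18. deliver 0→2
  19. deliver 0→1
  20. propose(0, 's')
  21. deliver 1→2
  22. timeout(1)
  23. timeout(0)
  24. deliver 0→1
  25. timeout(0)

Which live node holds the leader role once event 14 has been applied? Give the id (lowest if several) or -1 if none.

1

e1 timeout(1): 1[cand,b=5,-]
e2 deliver 1→2: 2[foll,b=5,-]
e3 deliver 2→1: ·
e4 deliver 1→0: 0[foll,b=5,-]
e5 deliver 0→1: 1[lead,b=5,-]
e6 propose(1,'y'): ·
e7 deliver 1→3: 3[foll,b=5,-]
e8 deliver 3→1: ·
e9 deliver 1→0: 0[foll,b=5,y]
e10 deliver 0→1: ·
e11 deliver 2→0: ·
e12 deliver 0→3: ·
e13 crash(2): 2[✗foll,b=5,-]
e14 recover(2): 2[foll,b=5,-]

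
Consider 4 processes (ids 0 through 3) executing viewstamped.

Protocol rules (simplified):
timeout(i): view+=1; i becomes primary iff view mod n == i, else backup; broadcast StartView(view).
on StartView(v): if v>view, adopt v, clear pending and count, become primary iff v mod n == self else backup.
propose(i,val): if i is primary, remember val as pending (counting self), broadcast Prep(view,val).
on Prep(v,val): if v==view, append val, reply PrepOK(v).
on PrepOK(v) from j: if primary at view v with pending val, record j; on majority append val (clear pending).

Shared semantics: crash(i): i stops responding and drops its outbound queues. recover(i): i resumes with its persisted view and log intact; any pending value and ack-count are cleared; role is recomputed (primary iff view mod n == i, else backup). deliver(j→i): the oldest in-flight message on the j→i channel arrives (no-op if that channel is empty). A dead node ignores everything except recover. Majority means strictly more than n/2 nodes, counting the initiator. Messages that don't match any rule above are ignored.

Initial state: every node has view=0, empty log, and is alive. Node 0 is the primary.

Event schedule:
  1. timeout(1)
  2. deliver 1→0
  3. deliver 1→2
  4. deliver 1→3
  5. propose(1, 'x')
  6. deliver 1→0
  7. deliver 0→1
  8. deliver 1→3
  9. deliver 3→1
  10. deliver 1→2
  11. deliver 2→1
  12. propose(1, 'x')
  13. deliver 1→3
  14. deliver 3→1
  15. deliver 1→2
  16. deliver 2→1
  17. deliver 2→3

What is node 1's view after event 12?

1

after 1 — timeout(1): n1:prim/v1/[-]
after 2 — deliver 1→0: n0:back/v1/[-]
after 3 — deliver 1→2: n2:back/v1/[-]
after 4 — deliver 1→3: n3:back/v1/[-]
after 5 — propose(1,'x'): ·
after 6 — deliver 1→0: n0:back/v1/[x]
after 7 — deliver 0→1: ·
after 8 — deliver 1→3: n3:back/v1/[x]
after 9 — deliver 3→1: n1:prim/v1/[x]
after 10 — deliver 1→2: n2:back/v1/[x]
after 11 — deliver 2→1: ·
after 12 — propose(1,'x'): ·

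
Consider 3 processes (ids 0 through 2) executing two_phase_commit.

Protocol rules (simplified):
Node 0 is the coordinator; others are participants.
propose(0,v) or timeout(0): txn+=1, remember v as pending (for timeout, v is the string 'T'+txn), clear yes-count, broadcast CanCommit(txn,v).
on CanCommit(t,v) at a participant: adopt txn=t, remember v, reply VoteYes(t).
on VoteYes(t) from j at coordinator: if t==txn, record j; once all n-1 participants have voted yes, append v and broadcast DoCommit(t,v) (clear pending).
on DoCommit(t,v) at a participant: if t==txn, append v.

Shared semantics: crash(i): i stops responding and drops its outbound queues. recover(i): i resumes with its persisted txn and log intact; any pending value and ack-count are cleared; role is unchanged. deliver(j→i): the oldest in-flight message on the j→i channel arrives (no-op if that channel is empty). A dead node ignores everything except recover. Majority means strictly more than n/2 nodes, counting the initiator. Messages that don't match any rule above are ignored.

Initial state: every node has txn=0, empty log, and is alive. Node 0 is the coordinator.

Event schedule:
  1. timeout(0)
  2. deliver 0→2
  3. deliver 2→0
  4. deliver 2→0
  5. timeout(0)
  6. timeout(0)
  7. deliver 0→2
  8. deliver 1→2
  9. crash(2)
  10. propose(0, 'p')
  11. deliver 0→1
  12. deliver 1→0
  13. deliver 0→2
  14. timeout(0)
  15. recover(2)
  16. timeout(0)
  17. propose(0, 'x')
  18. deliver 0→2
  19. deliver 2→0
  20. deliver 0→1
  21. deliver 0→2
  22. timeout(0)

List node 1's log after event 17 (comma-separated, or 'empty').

[1] timeout(0) → N0(coor t1 [-])
[2] deliver 0→2 → N2(part t1 [-])
[3] deliver 2→0 → ∅
[4] deliver 2→0 → ∅
[5] timeout(0) → N0(coor t2 [-])
[6] timeout(0) → N0(coor t3 [-])
[7] deliver 0→2 → N2(part t2 [-])
[8] deliver 1→2 → ∅
[9] crash(2) → N2(✗part t2 [-])
[10] propose(0,'p') → N0(coor t4 [-])
[11] deliver 0→1 → N1(part t1 [-])
[12] deliver 1→0 → ∅
[13] deliver 0→2 → ∅
[14] timeout(0) → N0(coor t5 [-])
[15] recover(2) → N2(part t2 [-])
[16] timeout(0) → N0(coor t6 [-])
[17] propose(0,'x') → N0(coor t7 [-])

empty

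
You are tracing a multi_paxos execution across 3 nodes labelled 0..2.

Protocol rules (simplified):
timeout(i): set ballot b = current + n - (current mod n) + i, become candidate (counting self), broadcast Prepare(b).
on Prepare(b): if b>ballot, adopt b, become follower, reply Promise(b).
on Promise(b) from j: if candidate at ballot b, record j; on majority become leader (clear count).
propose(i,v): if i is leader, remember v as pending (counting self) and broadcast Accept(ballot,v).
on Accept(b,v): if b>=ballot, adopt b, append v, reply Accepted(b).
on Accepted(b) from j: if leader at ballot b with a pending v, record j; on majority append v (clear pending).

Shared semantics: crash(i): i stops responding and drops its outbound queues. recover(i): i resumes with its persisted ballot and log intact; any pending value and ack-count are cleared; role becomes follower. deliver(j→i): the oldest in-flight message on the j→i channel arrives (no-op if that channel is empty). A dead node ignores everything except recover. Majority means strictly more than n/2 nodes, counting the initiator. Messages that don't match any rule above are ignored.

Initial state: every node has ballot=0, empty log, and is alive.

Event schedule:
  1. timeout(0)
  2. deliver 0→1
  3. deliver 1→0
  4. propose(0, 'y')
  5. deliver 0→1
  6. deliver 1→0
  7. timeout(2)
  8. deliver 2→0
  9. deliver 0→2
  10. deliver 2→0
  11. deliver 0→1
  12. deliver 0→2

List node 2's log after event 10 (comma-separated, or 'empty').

after 1 — timeout(0): n0:cand/b3/[-]
after 2 — deliver 0→1: n1:foll/b3/[-]
after 3 — deliver 1→0: n0:lead/b3/[-]
after 4 — propose(0,'y'): ·
after 5 — deliver 0→1: n1:foll/b3/[y]
after 6 — deliver 1→0: n0:lead/b3/[y]
after 7 — timeout(2): n2:cand/b5/[-]
after 8 — deliver 2→0: n0:foll/b5/[y]
after 9 — deliver 0→2: ·
after 10 — deliver 2→0: ·

empty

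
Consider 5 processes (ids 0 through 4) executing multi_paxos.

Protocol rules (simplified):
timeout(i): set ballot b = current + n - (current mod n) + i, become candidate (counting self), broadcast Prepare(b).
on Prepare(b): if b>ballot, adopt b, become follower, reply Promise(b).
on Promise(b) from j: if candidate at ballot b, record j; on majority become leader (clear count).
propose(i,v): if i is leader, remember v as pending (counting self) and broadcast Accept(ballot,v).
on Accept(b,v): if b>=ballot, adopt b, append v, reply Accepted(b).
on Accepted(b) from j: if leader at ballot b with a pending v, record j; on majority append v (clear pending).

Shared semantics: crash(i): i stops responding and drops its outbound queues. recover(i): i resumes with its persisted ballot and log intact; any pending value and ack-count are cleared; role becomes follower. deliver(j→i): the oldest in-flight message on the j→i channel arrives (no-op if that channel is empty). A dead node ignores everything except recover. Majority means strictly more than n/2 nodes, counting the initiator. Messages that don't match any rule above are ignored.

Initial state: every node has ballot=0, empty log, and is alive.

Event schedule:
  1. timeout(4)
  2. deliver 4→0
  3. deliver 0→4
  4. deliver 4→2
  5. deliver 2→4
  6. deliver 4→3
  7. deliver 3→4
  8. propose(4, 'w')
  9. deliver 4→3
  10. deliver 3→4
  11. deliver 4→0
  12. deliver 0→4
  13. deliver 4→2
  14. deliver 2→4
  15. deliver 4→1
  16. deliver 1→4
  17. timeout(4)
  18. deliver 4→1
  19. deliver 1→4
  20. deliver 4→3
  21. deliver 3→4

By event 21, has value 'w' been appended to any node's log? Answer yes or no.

yes

e1 timeout(4): 4[cand,b=9,-]
e2 deliver 4→0: 0[foll,b=9,-]
e3 deliver 0→4: ·
e4 deliver 4→2: 2[foll,b=9,-]
e5 deliver 2→4: 4[lead,b=9,-]
e6 deliver 4→3: 3[foll,b=9,-]
e7 deliver 3→4: ·
e8 propose(4,'w'): ·
e9 deliver 4→3: 3[foll,b=9,w]
e10 deliver 3→4: ·
e11 deliver 4→0: 0[foll,b=9,w]
e12 deliver 0→4: 4[lead,b=9,w]
e13 deliver 4→2: 2[foll,b=9,w]
e14 deliver 2→4: ·
e15 deliver 4→1: 1[foll,b=9,-]
e16 deliver 1→4: ·
e17 timeout(4): 4[cand,b=14,w]
e18 deliver 4→1: 1[foll,b=9,w]
e19 deliver 1→4: ·
e20 deliver 4→3: 3[foll,b=14,w]
e21 deliver 3→4: ·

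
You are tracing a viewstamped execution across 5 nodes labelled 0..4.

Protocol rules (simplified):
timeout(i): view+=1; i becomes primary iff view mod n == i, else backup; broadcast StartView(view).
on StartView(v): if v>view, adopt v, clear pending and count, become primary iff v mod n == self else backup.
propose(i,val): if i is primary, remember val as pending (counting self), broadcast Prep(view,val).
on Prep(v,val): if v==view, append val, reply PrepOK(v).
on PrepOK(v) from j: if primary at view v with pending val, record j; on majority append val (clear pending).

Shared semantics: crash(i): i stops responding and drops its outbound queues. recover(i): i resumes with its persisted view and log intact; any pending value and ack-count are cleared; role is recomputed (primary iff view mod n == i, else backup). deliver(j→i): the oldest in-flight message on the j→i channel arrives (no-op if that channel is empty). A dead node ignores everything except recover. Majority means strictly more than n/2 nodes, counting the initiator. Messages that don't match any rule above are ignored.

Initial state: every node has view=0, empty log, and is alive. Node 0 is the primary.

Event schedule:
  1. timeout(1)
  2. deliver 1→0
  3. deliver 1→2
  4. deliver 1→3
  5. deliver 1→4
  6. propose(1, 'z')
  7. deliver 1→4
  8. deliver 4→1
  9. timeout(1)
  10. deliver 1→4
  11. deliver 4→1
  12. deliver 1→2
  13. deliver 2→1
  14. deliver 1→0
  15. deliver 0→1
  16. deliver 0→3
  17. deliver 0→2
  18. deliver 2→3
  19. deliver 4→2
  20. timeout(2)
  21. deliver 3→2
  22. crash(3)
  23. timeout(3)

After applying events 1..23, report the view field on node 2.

2

1. timeout(1):  <1:prim v1 ->
2. deliver 1→0:  <0:back v1 ->
3. deliver 1→2:  <2:back v1 ->
4. deliver 1→3:  <3:back v1 ->
5. deliver 1→4:  <4:back v1 ->
6. propose(1,'z'):  nop
7. deliver 1→4:  <4:back v1 z>
8. deliver 4→1:  nop
9. timeout(1):  <1:back v2 ->
10. deliver 1→4:  <4:back v2 z>
11. deliver 4→1:  nop
12. deliver 1→2:  <2:back v1 z>
13. deliver 2→1:  nop
14. deliver 1→0:  <0:back v1 z>
15. deliver 0→1:  nop
16. deliver 0→3:  nop
17. deliver 0→2:  nop
18. deliver 2→3:  nop
19. deliver 4→2:  nop
20. timeout(2):  <2:prim v2 z>
21. deliver 3→2:  nop
22. crash(3):  <3:✗back v1 ->
23. timeout(3):  nop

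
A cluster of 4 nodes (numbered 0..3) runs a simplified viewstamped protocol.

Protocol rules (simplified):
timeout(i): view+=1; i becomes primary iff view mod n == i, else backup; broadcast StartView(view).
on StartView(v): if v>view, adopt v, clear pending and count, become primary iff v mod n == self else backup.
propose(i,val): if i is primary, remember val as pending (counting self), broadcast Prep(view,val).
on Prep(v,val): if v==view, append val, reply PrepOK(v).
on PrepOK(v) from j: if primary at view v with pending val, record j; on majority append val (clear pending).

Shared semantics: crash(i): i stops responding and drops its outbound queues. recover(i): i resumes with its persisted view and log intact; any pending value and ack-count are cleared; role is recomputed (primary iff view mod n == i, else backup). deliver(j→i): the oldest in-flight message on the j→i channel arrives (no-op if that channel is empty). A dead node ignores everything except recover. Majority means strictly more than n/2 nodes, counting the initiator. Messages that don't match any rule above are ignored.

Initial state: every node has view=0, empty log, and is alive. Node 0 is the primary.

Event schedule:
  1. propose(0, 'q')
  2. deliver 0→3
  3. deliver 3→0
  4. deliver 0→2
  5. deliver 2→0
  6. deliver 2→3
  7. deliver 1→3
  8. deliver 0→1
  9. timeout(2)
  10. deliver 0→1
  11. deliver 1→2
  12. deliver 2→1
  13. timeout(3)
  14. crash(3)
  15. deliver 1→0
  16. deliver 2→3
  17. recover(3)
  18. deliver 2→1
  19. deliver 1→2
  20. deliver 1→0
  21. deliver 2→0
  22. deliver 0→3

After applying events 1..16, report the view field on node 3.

1

1. propose(0,'q'):  nop
2. deliver 0→3:  <3:back v0 q>
3. deliver 3→0:  nop
4. deliver 0→2:  <2:back v0 q>
5. deliver 2→0:  <0:prim v0 q>
6. deliver 2→3:  nop
7. deliver 1→3:  nop
8. deliver 0→1:  <1:back v0 q>
9. timeout(2):  <2:back v1 q>
10. deliver 0→1:  nop
11. deliver 1→2:  nop
12. deliver 2→1:  <1:prim v1 q>
13. timeout(3):  <3:back v1 q>
14. crash(3):  <3:✗back v1 q>
15. deliver 1→0:  nop
16. deliver 2→3:  nop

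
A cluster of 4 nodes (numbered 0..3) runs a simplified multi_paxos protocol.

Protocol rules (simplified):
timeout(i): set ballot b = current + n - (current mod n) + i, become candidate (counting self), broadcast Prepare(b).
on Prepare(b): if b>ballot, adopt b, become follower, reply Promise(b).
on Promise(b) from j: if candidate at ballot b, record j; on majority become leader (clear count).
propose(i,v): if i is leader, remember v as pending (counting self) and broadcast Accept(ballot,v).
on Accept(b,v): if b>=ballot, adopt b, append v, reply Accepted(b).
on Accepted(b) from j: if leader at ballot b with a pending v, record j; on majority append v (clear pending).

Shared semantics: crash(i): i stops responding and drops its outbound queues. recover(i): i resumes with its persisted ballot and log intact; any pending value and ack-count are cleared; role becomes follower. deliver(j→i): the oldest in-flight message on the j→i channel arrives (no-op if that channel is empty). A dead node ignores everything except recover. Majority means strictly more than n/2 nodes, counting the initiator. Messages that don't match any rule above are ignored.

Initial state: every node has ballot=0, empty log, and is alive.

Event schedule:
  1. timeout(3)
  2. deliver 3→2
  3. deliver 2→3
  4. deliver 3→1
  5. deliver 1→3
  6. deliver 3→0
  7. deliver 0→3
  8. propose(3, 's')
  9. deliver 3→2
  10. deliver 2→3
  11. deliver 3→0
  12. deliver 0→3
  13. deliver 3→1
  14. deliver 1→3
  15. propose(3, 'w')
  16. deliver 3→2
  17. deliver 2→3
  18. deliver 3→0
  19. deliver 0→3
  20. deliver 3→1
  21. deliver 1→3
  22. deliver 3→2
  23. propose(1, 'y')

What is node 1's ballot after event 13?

7

after 1 — timeout(3): n3:cand/b7/[-]
after 2 — deliver 3→2: n2:foll/b7/[-]
after 3 — deliver 2→3: ·
after 4 — deliver 3→1: n1:foll/b7/[-]
after 5 — deliver 1→3: n3:lead/b7/[-]
after 6 — deliver 3→0: n0:foll/b7/[-]
after 7 — deliver 0→3: ·
after 8 — propose(3,'s'): ·
after 9 — deliver 3→2: n2:foll/b7/[s]
after 10 — deliver 2→3: ·
after 11 — deliver 3→0: n0:foll/b7/[s]
after 12 — deliver 0→3: n3:lead/b7/[s]
after 13 — deliver 3→1: n1:foll/b7/[s]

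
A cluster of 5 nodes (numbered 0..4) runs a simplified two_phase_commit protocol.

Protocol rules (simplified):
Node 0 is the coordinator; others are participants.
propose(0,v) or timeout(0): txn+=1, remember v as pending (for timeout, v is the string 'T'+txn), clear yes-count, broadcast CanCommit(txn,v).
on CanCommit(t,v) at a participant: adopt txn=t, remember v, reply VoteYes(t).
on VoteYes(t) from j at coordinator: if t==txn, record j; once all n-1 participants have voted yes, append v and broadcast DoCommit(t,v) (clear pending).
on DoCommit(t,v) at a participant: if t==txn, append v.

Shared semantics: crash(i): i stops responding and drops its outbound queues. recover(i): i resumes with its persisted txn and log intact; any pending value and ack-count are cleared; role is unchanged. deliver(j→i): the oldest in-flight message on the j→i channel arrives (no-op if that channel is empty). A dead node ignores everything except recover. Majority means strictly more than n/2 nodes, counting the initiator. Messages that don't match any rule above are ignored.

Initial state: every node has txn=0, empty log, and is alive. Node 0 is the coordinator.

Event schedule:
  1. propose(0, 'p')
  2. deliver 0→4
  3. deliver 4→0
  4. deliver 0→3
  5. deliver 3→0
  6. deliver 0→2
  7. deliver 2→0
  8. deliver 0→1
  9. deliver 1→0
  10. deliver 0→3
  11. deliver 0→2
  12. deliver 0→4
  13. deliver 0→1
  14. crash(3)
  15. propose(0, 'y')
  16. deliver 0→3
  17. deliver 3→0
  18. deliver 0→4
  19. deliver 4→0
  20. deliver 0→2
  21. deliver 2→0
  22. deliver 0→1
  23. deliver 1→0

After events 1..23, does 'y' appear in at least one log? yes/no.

no

[1] propose(0,'p') → N0(coor t1 [-])
[2] deliver 0→4 → N4(part t1 [-])
[3] deliver 4→0 → ∅
[4] deliver 0→3 → N3(part t1 [-])
[5] deliver 3→0 → ∅
[6] deliver 0→2 → N2(part t1 [-])
[7] deliver 2→0 → ∅
[8] deliver 0→1 → N1(part t1 [-])
[9] deliver 1→0 → N0(coor t1 [p])
[10] deliver 0→3 → N3(part t1 [p])
[11] deliver 0→2 → N2(part t1 [p])
[12] deliver 0→4 → N4(part t1 [p])
[13] deliver 0→1 → N1(part t1 [p])
[14] crash(3) → N3(✗part t1 [p])
[15] propose(0,'y') → N0(coor t2 [p])
[16] deliver 0→3 → ∅
[17] deliver 3→0 → ∅
[18] deliver 0→4 → N4(part t2 [p])
[19] deliver 4→0 → ∅
[20] deliver 0→2 → N2(part t2 [p])
[21] deliver 2→0 → ∅
[22] deliver 0→1 → N1(part t2 [p])
[23] deliver 1→0 → ∅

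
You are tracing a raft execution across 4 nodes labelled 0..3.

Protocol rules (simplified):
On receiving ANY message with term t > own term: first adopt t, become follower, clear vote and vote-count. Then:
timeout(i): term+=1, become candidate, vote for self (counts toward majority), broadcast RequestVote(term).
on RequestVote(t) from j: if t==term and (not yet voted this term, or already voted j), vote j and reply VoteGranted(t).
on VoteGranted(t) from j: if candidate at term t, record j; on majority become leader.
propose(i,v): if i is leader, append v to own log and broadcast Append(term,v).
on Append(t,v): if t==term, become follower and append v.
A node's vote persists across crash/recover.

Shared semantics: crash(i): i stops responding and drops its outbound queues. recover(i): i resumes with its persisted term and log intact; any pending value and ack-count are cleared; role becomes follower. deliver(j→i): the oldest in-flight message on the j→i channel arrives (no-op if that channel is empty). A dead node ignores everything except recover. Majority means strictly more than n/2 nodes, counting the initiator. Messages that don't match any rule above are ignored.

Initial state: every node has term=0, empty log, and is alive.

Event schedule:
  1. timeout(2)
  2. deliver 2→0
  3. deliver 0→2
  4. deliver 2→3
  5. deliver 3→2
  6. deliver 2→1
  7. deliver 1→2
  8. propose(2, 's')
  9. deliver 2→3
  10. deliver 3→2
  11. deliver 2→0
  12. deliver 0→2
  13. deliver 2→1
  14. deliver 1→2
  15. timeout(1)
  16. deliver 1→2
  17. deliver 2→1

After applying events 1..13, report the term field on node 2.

1

e1 timeout(2): 2[cand,t=1,-]
e2 deliver 2→0: 0[foll,t=1,-]
e3 deliver 0→2: ·
e4 deliver 2→3: 3[foll,t=1,-]
e5 deliver 3→2: 2[lead,t=1,-]
e6 deliver 2→1: 1[foll,t=1,-]
e7 deliver 1→2: ·
e8 propose(2,'s'): 2[lead,t=1,s]
e9 deliver 2→3: 3[foll,t=1,s]
e10 deliver 3→2: ·
e11 deliver 2→0: 0[foll,t=1,s]
e12 deliver 0→2: ·
e13 deliver 2→1: 1[foll,t=1,s]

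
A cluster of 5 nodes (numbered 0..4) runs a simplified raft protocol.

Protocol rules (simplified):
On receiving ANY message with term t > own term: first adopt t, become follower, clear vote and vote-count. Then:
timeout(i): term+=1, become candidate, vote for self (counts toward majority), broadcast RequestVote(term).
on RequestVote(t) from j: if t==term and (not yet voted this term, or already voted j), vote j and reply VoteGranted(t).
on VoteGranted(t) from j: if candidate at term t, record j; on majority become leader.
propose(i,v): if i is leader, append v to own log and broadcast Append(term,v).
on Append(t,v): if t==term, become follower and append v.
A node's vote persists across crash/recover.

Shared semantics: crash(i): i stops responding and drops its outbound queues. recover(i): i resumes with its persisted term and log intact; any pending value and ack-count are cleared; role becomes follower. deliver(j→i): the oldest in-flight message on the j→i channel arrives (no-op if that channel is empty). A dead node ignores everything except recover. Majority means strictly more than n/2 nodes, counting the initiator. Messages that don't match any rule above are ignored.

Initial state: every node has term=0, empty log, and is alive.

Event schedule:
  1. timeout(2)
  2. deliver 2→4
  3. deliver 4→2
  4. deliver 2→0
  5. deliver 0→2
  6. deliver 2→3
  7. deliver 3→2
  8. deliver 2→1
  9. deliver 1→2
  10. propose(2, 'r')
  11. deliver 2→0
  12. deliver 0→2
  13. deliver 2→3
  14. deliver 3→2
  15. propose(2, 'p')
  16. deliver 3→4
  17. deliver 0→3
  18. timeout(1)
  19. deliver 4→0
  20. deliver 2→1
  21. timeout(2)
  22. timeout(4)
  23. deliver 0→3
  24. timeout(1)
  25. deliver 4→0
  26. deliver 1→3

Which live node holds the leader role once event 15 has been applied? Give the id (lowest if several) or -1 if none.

2

after 1 — timeout(2): n2:cand/t1/[-]
after 2 — deliver 2→4: n4:foll/t1/[-]
after 3 — deliver 4→2: ·
after 4 — deliver 2→0: n0:foll/t1/[-]
after 5 — deliver 0→2: n2:lead/t1/[-]
after 6 — deliver 2→3: n3:foll/t1/[-]
after 7 — deliver 3→2: ·
after 8 — deliver 2→1: n1:foll/t1/[-]
after 9 — deliver 1→2: ·
after 10 — propose(2,'r'): n2:lead/t1/[r]
after 11 — deliver 2→0: n0:foll/t1/[r]
after 12 — deliver 0→2: ·
after 13 — deliver 2→3: n3:foll/t1/[r]
after 14 — deliver 3→2: ·
after 15 — propose(2,'p'): n2:lead/t1/[r,p]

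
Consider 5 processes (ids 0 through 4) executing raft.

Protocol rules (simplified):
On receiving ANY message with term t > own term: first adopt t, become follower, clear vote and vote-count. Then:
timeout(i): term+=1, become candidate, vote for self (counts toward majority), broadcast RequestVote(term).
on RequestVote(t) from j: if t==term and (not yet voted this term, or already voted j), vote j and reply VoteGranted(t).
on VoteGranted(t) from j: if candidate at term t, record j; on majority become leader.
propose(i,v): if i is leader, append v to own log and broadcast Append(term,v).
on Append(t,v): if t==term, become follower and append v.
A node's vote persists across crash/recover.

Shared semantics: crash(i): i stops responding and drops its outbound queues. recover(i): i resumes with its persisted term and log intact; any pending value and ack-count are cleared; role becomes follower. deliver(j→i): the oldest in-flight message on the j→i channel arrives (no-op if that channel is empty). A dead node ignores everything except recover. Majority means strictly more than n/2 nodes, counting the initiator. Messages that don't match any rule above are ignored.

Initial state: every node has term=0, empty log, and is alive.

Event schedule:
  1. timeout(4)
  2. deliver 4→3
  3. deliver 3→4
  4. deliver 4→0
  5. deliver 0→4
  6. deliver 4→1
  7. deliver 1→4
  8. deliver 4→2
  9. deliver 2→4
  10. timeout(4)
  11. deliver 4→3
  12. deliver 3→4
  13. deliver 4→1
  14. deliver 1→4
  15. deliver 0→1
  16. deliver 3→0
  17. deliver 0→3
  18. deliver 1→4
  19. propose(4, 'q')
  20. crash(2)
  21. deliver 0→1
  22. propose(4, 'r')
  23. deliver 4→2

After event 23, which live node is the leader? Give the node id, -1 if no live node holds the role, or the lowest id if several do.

e1 timeout(4): 4[cand,t=1,-]
e2 deliver 4→3: 3[foll,t=1,-]
e3 deliver 3→4: ·
e4 deliver 4→0: 0[foll,t=1,-]
e5 deliver 0→4: 4[lead,t=1,-]
e6 deliver 4→1: 1[foll,t=1,-]
e7 deliver 1→4: ·
e8 deliver 4→2: 2[foll,t=1,-]
e9 deliver 2→4: ·
e10 timeout(4): 4[cand,t=2,-]
e11 deliver 4→3: 3[foll,t=2,-]
e12 deliver 3→4: ·
e13 deliver 4→1: 1[foll,t=2,-]
e14 deliver 1→4: 4[lead,t=2,-]
e15 deliver 0→1: ·
e16 deliver 3→0: ·
e17 deliver 0→3: ·
e18 deliver 1→4: ·
e19 propose(4,'q'): 4[lead,t=2,q]
e20 crash(2): 2[✗foll,t=1,-]
e21 deliver 0→1: ·
e22 propose(4,'r'): 4[lead,t=2,q,r]
e23 deliver 4→2: ·

4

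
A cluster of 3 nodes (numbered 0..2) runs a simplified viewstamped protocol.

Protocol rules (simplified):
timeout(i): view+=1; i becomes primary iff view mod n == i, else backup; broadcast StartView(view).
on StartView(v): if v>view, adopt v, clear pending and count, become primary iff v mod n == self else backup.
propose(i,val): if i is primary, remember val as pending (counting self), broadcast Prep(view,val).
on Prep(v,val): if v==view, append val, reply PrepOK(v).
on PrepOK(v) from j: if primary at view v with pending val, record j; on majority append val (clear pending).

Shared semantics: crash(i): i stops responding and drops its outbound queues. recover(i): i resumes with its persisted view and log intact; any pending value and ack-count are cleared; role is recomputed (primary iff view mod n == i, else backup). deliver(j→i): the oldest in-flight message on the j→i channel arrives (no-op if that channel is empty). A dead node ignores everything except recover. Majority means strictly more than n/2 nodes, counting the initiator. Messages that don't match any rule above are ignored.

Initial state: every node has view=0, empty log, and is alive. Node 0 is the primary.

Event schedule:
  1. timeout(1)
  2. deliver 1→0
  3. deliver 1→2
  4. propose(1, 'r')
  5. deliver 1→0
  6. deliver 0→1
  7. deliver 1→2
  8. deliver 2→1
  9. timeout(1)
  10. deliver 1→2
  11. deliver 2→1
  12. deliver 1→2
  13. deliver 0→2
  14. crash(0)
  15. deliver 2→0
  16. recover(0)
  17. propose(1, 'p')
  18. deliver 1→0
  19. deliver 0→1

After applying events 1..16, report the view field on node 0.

1

[1] timeout(1) → N1(prim v1 [-])
[2] deliver 1→0 → N0(back v1 [-])
[3] deliver 1→2 → N2(back v1 [-])
[4] propose(1,'r') → ∅
[5] deliver 1→0 → N0(back v1 [r])
[6] deliver 0→1 → N1(prim v1 [r])
[7] deliver 1→2 → N2(back v1 [r])
[8] deliver 2→1 → ∅
[9] timeout(1) → N1(back v2 [r])
[10] deliver 1→2 → N2(prim v2 [r])
[11] deliver 2→1 → ∅
[12] deliver 1→2 → ∅
[13] deliver 0→2 → ∅
[14] crash(0) → N0(✗back v1 [r])
[15] deliver 2→0 → ∅
[16] recover(0) → N0(back v1 [r])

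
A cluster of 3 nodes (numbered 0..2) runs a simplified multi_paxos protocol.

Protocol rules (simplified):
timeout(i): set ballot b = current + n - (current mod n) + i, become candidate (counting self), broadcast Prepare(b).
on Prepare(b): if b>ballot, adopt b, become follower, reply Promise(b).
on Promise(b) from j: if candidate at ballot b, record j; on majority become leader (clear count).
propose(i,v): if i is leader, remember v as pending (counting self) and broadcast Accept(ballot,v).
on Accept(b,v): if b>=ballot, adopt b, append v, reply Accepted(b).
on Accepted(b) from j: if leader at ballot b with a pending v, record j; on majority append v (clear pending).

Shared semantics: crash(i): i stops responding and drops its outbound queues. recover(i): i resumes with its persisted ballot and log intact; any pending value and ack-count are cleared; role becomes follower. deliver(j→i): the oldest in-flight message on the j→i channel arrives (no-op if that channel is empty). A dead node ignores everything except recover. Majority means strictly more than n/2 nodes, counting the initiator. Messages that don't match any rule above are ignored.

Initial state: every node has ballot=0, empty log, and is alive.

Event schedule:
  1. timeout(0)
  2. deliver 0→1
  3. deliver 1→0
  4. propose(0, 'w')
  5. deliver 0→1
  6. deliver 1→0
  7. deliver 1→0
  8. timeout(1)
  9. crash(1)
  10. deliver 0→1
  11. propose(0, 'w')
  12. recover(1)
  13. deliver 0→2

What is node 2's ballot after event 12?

[1] timeout(0) → N0(cand b3 [-])
[2] deliver 0→1 → N1(foll b3 [-])
[3] deliver 1→0 → N0(lead b3 [-])
[4] propose(0,'w') → ∅
[5] deliver 0→1 → N1(foll b3 [w])
[6] deliver 1→0 → N0(lead b3 [w])
[7] deliver 1→0 → ∅
[8] timeout(1) → N1(cand b7 [w])
[9] crash(1) → N1(✗cand b7 [w])
[10] deliver 0→1 → ∅
[11] propose(0,'w') → ∅
[12] recover(1) → N1(foll b7 [w])

0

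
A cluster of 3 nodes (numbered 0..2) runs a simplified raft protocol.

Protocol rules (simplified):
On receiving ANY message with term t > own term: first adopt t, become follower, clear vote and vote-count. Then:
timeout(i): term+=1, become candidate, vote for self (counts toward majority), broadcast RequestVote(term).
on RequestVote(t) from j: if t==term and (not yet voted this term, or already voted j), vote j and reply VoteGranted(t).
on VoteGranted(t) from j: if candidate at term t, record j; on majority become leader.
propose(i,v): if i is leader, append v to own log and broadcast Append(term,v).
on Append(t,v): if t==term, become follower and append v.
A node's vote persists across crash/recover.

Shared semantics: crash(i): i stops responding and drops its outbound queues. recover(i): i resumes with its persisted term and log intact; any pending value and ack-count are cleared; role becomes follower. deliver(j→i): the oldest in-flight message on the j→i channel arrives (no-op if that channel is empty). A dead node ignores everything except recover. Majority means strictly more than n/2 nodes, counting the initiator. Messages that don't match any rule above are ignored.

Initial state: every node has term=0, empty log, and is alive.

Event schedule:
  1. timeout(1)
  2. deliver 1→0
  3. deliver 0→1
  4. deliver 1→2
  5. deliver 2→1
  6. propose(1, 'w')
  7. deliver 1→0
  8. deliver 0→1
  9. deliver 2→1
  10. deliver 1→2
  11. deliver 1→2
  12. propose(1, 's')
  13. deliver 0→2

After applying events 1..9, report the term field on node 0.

[1] timeout(1) → N1(cand t1 [-])
[2] deliver 1→0 → N0(foll t1 [-])
[3] deliver 0→1 → N1(lead t1 [-])
[4] deliver 1→2 → N2(foll t1 [-])
[5] deliver 2→1 → ∅
[6] propose(1,'w') → N1(lead t1 [w])
[7] deliver 1→0 → N0(foll t1 [w])
[8] deliver 0→1 → ∅
[9] deliver 2→1 → ∅

1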